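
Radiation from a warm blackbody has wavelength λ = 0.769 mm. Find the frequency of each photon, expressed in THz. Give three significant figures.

Convert to SI: λ = 0.769 mm = 7.69·10^-4 m.
The photon relation is f = c/λ, giving f = 3.898·10^11 Hz.
Converting to THz: f = 0.3898 THz ≈ 0.390 THz.

0.390 THz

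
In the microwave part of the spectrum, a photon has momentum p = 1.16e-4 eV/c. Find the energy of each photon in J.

1.86e-23 J

First convert: p = 1.16e-4 eV/c = 6.1994e-32 kg·m/s.
Apply E = pc: E = 1.859e-23 J.
So E ≈ 1.86e-23 J.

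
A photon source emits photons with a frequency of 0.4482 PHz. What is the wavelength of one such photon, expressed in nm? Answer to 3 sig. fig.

Take c = 2.99792458 × 10^8 m/s.
First convert: f = 0.4482 PHz = 4.482 × 10^14 Hz.
The photon relation is λ = c/f, giving λ = 6.689 × 10^-7 m.
Converting to nm: λ = 668.9 nm ≈ 669 nm.

669 nm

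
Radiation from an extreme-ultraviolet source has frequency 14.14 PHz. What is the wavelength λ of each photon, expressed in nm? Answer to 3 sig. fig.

21.2 nm

First convert: f = 14.14 PHz = 1.414 × 10^16 Hz.
Since λ = c/f for a photon, λ = 2.120 × 10^-8 m.
Converting to nm: λ = 21.20 nm ≈ 21.2 nm.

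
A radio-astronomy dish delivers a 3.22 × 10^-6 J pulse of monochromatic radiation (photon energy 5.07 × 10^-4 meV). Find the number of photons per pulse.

Per-photon energy: E = 8.123 × 10^-26 J (from energy = 5.07 × 10^-4 meV).
N = E_total / E_photon = 3.22 × 10^-6 J / 8.123 × 10^-26 J = 3.96 × 10^19.

3.96 × 10^19 photons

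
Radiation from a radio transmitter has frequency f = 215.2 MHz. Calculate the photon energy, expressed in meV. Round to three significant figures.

Convert to SI: f = 215.2 MHz = 2.152e8 Hz.
Since E = hf for a photon, E = 1.426e-25 J.
Converting to meV: E = 8.900e-4 meV ≈ 8.90e-4 meV.

8.90e-4 meV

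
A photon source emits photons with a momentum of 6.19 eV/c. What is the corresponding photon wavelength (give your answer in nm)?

First convert: p = 6.19 eV/c = 3.3081·10^-27 kg·m/s.
Apply λ = h/p: λ = 2.003·10^-7 m.
Converting to nm: λ = 200.3 nm ≈ 200 nm.

200 nm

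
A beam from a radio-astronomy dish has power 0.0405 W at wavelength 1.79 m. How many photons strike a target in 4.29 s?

Total energy: E_total = P·t = 0.0405 × 4.29 = 0.1737 J.
Per-photon energy: E = 1.110e-25 J.
N = E_total / E_photon = 1.57e24.

1.57e24 photons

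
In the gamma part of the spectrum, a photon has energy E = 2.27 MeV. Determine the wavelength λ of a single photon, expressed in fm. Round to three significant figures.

546 fm

Use h = 6.62607015e-34 J·s, c = 2.99792458e8 m/s, 1 eV = 1.602176634e-19 J.
Convert to SI: E = 2.27 MeV = 3.6369e-13 J.
For a photon λ = hc/E, so λ = 5.462e-13 m.
Converting to fm: λ = 546.2 fm ≈ 546 fm.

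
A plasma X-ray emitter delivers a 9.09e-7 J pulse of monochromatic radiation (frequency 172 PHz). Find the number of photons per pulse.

7.98e9 photons

Per-photon energy: E = 1.140e-16 J (from frequency = 172 PHz).
N = E_total / E_photon = 9.09e-7 J / 1.140e-16 J = 7.98e9.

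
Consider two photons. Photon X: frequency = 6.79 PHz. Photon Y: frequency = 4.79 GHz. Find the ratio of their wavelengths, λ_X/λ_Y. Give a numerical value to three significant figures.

λ_X = 4.415 × 10^-8 m (from frequency = 6.79 PHz, via λ = c/f).
λ_Y = 0.06259 m (from frequency = 4.79 GHz, via λ = c/f).
Ratio = 4.415 × 10^-8 / 0.06259 = 7.05 × 10^-7.

7.05 × 10^-7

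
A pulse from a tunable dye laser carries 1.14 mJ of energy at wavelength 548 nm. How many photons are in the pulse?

3.14·10^15 photons

Per-photon energy: E = 3.625·10^-19 J (from wavelength = 548 nm).
N = E_total / E_photon = 0.00114 J / 3.625·10^-19 J = 3.14·10^15.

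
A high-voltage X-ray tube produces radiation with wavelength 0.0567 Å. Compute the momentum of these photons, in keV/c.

219 keV/c

First convert: λ = 0.0567 Å = 5.67·10^-12 m.
Since p = h/λ for a photon, p = 1.169·10^-22 kg·m/s.
Converting to keV/c: p = 218.7 keV/c ≈ 219 keV/c.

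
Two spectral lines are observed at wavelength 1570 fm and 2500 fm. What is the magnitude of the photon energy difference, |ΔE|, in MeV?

0.294 MeV

Using E = hc/λ: E₁ = 1.265 × 10^-13 J, E₂ = 7.946 × 10^-14 J.
|ΔE| = |1.265 × 10^-13 − 7.946 × 10^-14| = 4.71 × 10^-14 J = 0.294 MeV.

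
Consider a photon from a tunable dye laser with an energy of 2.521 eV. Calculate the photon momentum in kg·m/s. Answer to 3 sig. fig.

1.35e-27 kg·m/s

In SI units: E = 2.521 eV = 4.0391e-19 J.
Since p = E/c for a photon, p = 1.347e-27 kg·m/s.
So p ≈ 1.35e-27 kg·m/s.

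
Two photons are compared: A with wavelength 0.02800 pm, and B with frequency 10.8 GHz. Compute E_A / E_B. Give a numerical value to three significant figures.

9.91e11

E_A = 7.094e-12 J (from wavelength = 0.02800 pm, via E = hc/λ).
E_B = 7.156e-24 J (from frequency = 10.8 GHz, via E = hf).
Ratio = 7.094e-12 / 7.156e-24 = 9.91e11.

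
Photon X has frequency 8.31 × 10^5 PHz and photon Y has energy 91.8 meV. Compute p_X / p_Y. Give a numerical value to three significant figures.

3.74 × 10^7

p_X = 1.837 × 10^-21 kg·m/s (from frequency = 8.31 × 10^5 PHz, via p = hf/c).
p_Y = 4.906 × 10^-29 kg·m/s (from energy = 91.8 meV, via p = E/c).
Ratio = 1.837 × 10^-21 / 4.906 × 10^-29 = 3.74 × 10^7.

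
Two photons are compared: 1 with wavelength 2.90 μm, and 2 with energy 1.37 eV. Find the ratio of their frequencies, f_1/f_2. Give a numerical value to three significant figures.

0.312

f_1 = 1.034 × 10^14 Hz (from wavelength = 2.90 μm, via f = c/λ).
f_2 = 3.313 × 10^14 Hz (from energy = 1.37 eV, via f = E/h).
Ratio = 1.034 × 10^14 / 3.313 × 10^14 = 0.312.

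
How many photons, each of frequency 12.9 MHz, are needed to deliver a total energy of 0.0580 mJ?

6.79e21 photons

Per-photon energy: E = 8.548e-27 J (from frequency = 12.9 MHz).
N = E_total / E_photon = 5.80e-5 J / 8.548e-27 J = 6.79e21.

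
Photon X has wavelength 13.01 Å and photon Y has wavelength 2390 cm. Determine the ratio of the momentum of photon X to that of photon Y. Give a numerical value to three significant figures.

1.84e10

p_X = 5.093e-25 kg·m/s (from wavelength = 13.01 Å, via p = h/λ).
p_Y = 2.772e-35 kg·m/s (from wavelength = 2390 cm, via p = h/λ).
Ratio = 5.093e-25 / 2.772e-35 = 1.84e10.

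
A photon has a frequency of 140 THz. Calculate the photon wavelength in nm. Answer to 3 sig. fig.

2140 nm

First convert: f = 140 THz = 1.4e14 Hz.
For a photon λ = c/f, so λ = 2.141e-6 m.
Converting to nm: λ = 2141 nm ≈ 2140 nm.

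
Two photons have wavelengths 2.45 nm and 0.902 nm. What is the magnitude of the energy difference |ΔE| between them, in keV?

Using E = hc/λ: E₁ = 8.108 × 10^-17 J, E₂ = 2.202 × 10^-16 J.
|ΔE| = |8.108 × 10^-17 − 2.202 × 10^-16| = 1.39 × 10^-16 J = 0.868 keV.

0.868 keV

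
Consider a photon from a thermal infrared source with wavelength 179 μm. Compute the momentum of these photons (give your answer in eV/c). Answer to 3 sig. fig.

6.93e-3 eV/c

Take h = 6.62607015e-34 J·s, c = 2.99792458e8 m/s, 1 eV = 1.602176634e-19 J.
In SI units: λ = 179 μm = 1.79e-4 m.
For a photon p = h/λ, so p = 3.702e-30 kg·m/s.
Converting to eV/c: p = 0.006926 eV/c ≈ 6.93e-3 eV/c.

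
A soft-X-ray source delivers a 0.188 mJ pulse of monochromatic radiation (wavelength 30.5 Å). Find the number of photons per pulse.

Per-photon energy: E = 6.513e-17 J (from wavelength = 30.5 Å).
N = E_total / E_photon = 1.88e-4 J / 6.513e-17 J = 2.89e12.

2.89e12 photons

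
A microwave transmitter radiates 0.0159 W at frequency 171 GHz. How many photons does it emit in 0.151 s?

Total energy: E_total = P·t = 0.0159 × 0.151 = 0.002401 J.
Per-photon energy: E = 1.133 × 10^-22 J.
N = E_total / E_photon = 2.12 × 10^19.

2.12 × 10^19 photons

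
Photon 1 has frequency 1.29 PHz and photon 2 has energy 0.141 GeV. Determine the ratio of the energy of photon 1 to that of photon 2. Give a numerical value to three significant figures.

E_1 = 8.548e-19 J (from frequency = 1.29 PHz, via E = hf).
E_2 = 2.259e-11 J (from energy = 0.141 GeV, via E given directly).
Ratio = 8.548e-19 / 2.259e-11 = 3.78e-8.

3.78e-8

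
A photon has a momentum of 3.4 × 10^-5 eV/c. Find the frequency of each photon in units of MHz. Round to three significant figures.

8220 MHz

Take h = 6.62607015 × 10^-34 J·s, c = 2.99792458 × 10^8 m/s, 1 eV = 1.602176634 × 10^-19 J.
First convert: p = 3.4 × 10^-5 eV/c = 1.8171 × 10^-32 kg·m/s.
Since f = pc/h for a photon, f = 8.221 × 10^9 Hz.
Converting to MHz: f = 8221 MHz ≈ 8220 MHz.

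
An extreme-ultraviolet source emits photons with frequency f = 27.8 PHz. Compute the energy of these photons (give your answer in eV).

115 eV

(h = 6.62607015 × 10^-34 J·s, 1 eV = 1.602176634 × 10^-19 J.)
First convert: f = 27.8 PHz = 2.78 × 10^16 Hz.
Since E = hf for a photon, E = 1.842 × 10^-17 J.
Converting to eV: E = 115.0 eV ≈ 115 eV.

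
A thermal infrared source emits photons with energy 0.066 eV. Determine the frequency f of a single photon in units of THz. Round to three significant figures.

16.0 THz

(h = 6.62607015e-34 J·s, 1 eV = 1.602176634e-19 J.)
First convert: E = 0.066 eV = 1.0574e-20 J.
The photon relation is f = E/h, giving f = 1.596e13 Hz.
Converting to THz: f = 15.96 THz ≈ 16.0 THz.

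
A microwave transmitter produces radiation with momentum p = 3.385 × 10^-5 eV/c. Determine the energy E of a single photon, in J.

Take c = 2.99792458 × 10^8 m/s, 1 eV = 1.602176634 × 10^-19 J.
Convert to SI: p = 3.385 × 10^-5 eV/c = 1.8090 × 10^-32 kg·m/s.
Apply E = pc: E = 5.423 × 10^-24 J.
So E ≈ 5.42 × 10^-24 J.

5.42 × 10^-24 J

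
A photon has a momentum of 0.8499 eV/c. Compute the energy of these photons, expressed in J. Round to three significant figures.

1.36 × 10^-19 J

Use c = 2.99792458 × 10^8 m/s, 1 eV = 1.602176634 × 10^-19 J.
Convert to SI: p = 0.8499 eV/c = 4.5421 × 10^-28 kg·m/s.
Apply E = pc: E = 1.362 × 10^-19 J.
So E ≈ 1.36 × 10^-19 J.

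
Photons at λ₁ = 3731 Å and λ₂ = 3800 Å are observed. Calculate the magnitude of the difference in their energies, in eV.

0.0603 eV

Using E = hc/λ: E₁ = 5.3242e-19 J, E₂ = 5.2275e-19 J.
|ΔE| = |5.3242e-19 − 5.2275e-19| = 9.67e-21 J = 0.0603 eV.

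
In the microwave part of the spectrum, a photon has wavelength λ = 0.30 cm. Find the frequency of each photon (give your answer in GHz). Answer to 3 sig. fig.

(c = 2.99792458·10^8 m/s.)
First convert: λ = 0.30 cm = 0.0030 m.
For a photon f = c/λ, so f = 9.993·10^10 Hz.
Converting to GHz: f = 99.93 GHz ≈ 99.9 GHz.

99.9 GHz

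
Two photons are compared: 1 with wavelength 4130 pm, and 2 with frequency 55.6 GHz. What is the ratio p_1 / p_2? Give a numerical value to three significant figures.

p_1 = 1.604e-25 kg·m/s (from wavelength = 4130 pm, via p = h/λ).
p_2 = 1.229e-31 kg·m/s (from frequency = 55.6 GHz, via p = hf/c).
Ratio = 1.604e-25 / 1.229e-31 = 1.31e6.

1.31e6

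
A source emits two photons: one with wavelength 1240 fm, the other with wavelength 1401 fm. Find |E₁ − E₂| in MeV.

0.115 MeV

Using E = hc/λ: E₁ = 1.6020 × 10^-13 J, E₂ = 1.4179 × 10^-13 J.
|ΔE| = |1.6020 × 10^-13 − 1.4179 × 10^-13| = 1.84 × 10^-14 J = 0.115 MeV.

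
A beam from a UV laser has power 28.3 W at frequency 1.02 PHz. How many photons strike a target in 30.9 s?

1.29 × 10^21 photons

Total energy: E_total = P·t = 28.3 × 30.9 = 874.5 J.
Per-photon energy: E = 6.759 × 10^-19 J.
N = E_total / E_photon = 1.29 × 10^21.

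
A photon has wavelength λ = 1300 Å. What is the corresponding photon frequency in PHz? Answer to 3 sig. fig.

2.31 PHz

First convert: λ = 1300 Å = 1.3e-7 m.
Since f = c/λ for a photon, f = 2.306e15 Hz.
Converting to PHz: f = 2.306 PHz ≈ 2.31 PHz.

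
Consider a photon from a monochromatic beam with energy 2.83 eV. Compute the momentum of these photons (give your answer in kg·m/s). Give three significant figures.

1.51e-27 kg·m/s

Take c = 2.99792458e8 m/s, 1 eV = 1.602176634e-19 J.
In SI units: E = 2.83 eV = 4.5342e-19 J.
Since p = E/c for a photon, p = 1.512e-27 kg·m/s.
So p ≈ 1.51e-27 kg·m/s.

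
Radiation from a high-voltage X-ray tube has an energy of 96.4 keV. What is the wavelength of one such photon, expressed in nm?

Take h = 6.62607015e-34 J·s, c = 2.99792458e8 m/s, 1 eV = 1.602176634e-19 J.
First convert: E = 96.4 keV = 1.5445e-14 J.
The photon relation is λ = hc/E, giving λ = 1.286e-11 m.
Converting to nm: λ = 0.01286 nm ≈ 0.0129 nm.

0.0129 nm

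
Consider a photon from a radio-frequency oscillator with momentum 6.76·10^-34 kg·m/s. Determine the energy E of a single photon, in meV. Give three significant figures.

1.26·10^-3 meV

(c = 2.99792458·10^8 m/s, 1 eV = 1.602176634·10^-19 J.)
Since E = pc for a photon, E = 2.027·10^-25 J.
Converting to meV: E = 0.001265 meV ≈ 1.26·10^-3 meV.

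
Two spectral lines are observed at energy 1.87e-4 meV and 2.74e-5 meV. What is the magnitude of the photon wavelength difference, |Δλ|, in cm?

Using λ = hc/E: λ₁ = 6.630 m, λ₂ = 45.25 m.
|Δλ| = |6.630 − 45.25| = 38.6 m = 3860 cm.

3860 cm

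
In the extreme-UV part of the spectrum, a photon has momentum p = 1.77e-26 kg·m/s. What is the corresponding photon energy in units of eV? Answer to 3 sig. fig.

33.1 eV

Apply E = pc: E = 5.306e-18 J.
Converting to eV: E = 33.12 eV ≈ 33.1 eV.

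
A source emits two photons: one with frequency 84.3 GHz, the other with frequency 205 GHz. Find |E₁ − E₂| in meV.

0.499 meV

Using E = hf: E₁ = 5.586 × 10^-23 J, E₂ = 1.358 × 10^-22 J.
|ΔE| = |5.586 × 10^-23 − 1.358 × 10^-22| = 8.00 × 10^-23 J = 0.499 meV.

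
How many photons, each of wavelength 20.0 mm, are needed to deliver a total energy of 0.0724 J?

Per-photon energy: E = 9.932e-24 J (from wavelength = 20.0 mm).
N = E_total / E_photon = 0.0724 J / 9.932e-24 J = 7.29e21.

7.29e21 photons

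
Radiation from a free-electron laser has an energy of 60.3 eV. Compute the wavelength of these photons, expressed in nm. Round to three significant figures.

Use h = 6.62607015e-34 J·s, c = 2.99792458e8 m/s, 1 eV = 1.602176634e-19 J.
In SI units: E = 60.3 eV = 9.6611e-18 J.
For a photon λ = hc/E, so λ = 2.056e-8 m.
Converting to nm: λ = 20.56 nm ≈ 20.6 nm.

20.6 nm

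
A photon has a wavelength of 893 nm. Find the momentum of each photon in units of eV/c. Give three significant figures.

In SI units: λ = 893 nm = 8.93 × 10^-7 m.
The photon relation is p = h/λ, giving p = 7.420 × 10^-28 kg·m/s.
Converting to eV/c: p = 1.388 eV/c ≈ 1.39 eV/c.

1.39 eV/c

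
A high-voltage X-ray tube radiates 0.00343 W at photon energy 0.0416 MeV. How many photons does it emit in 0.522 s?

2.69·10^11 photons

Total energy: E_total = P·t = 0.00343 × 0.522 = 0.001790 J.
Per-photon energy: E = 6.665·10^-15 J.
N = E_total / E_photon = 2.69·10^11.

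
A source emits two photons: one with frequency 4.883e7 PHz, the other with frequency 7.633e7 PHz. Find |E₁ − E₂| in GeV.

0.114 GeV

Using E = hf: E₁ = 3.2355e-11 J, E₂ = 5.0577e-11 J.
|ΔE| = |3.2355e-11 − 5.0577e-11| = 1.82e-11 J = 0.114 GeV.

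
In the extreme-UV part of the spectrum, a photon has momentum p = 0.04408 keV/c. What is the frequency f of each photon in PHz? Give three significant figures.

Take h = 6.62607015 × 10^-34 J·s, c = 2.99792458 × 10^8 m/s, 1 eV = 1.602176634 × 10^-19 J.
Convert to SI: p = 0.04408 keV/c = 2.3558 × 10^-26 kg·m/s.
Since f = pc/h for a photon, f = 1.066 × 10^16 Hz.
Converting to PHz: f = 10.66 PHz ≈ 10.7 PHz.

10.7 PHz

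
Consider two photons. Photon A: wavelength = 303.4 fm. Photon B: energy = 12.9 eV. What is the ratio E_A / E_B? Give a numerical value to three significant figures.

E_A = 6.547·10^-13 J (from wavelength = 303.4 fm, via E = hc/λ).
E_B = 2.067·10^-18 J (from energy = 12.9 eV, via E given directly).
Ratio = 6.547·10^-13 / 2.067·10^-18 = 3.17·10^5.

3.17·10^5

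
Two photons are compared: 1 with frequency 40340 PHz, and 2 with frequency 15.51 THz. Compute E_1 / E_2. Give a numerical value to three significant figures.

E_1 = 2.673 × 10^-14 J (from frequency = 40340 PHz, via E = hf).
E_2 = 1.028 × 10^-20 J (from frequency = 15.51 THz, via E = hf).
Ratio = 2.673 × 10^-14 / 1.028 × 10^-20 = 2.60 × 10^6.

2.60 × 10^6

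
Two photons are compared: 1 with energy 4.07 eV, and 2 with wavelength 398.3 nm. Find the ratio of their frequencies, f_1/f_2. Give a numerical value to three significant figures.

1.31

f_1 = 9.841 × 10^14 Hz (from energy = 4.07 eV, via f = E/h).
f_2 = 7.527 × 10^14 Hz (from wavelength = 398.3 nm, via f = c/λ).
Ratio = 9.841 × 10^14 / 7.527 × 10^14 = 1.31.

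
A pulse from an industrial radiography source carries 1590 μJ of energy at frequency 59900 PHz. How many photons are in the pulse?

Per-photon energy: E = 3.969·10^-14 J (from frequency = 59900 PHz).
N = E_total / E_photon = 0.00159 J / 3.969·10^-14 J = 4.01·10^10.

4.01·10^10 photons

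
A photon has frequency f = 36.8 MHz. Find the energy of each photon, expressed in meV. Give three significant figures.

Use h = 6.62607015 × 10^-34 J·s, 1 eV = 1.602176634 × 10^-19 J.
In SI units: f = 36.8 MHz = 3.68 × 10^7 Hz.
For a photon E = hf, so E = 2.438 × 10^-26 J.
Converting to meV: E = 1.522 × 10^-4 meV ≈ 1.52 × 10^-4 meV.

1.52 × 10^-4 meV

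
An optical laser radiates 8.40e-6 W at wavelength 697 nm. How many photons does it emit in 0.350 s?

Total energy: E_total = P·t = 8.40e-6 × 0.350 = 2.940e-6 J.
Per-photon energy: E = 2.850e-19 J.
N = E_total / E_photon = 1.03e13.

1.03e13 photons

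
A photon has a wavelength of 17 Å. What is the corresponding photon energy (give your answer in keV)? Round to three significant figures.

Take h = 6.62607015 × 10^-34 J·s, c = 2.99792458 × 10^8 m/s, 1 eV = 1.602176634 × 10^-19 J.
Convert to SI: λ = 17 Å = 1.7 × 10^-9 m.
Apply E = hc/λ: E = 1.168 × 10^-16 J.
Converting to keV: E = 0.7293 keV ≈ 0.729 keV.

0.729 keV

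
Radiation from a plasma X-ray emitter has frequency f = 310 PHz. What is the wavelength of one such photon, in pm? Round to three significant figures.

967 pm

First convert: f = 310 PHz = 3.1e17 Hz.
For a photon λ = c/f, so λ = 9.671e-10 m.
Converting to pm: λ = 967.1 pm ≈ 967 pm.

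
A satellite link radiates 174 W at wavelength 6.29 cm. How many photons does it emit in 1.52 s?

8.37e25 photons

Total energy: E_total = P·t = 174 × 1.52 = 264.5 J.
Per-photon energy: E = 3.158e-24 J.
N = E_total / E_photon = 8.37e25.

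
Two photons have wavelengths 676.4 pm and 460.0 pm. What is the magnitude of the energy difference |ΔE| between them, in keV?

Using E = hc/λ: E₁ = 2.9368e-16 J, E₂ = 4.3184e-16 J.
|ΔE| = |2.9368e-16 − 4.3184e-16| = 1.38e-16 J = 0.862 keV.

0.862 keV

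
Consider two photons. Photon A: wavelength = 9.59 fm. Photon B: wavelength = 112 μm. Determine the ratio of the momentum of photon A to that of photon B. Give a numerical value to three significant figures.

p_A = 6.909 × 10^-20 kg·m/s (from wavelength = 9.59 fm, via p = h/λ).
p_B = 5.916 × 10^-30 kg·m/s (from wavelength = 112 μm, via p = h/λ).
Ratio = 6.909 × 10^-20 / 5.916 × 10^-30 = 1.17 × 10^10.

1.17 × 10^10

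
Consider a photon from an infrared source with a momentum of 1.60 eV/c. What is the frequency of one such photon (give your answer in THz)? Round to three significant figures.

387 THz

Use h = 6.62607015e-34 J·s, c = 2.99792458e8 m/s, 1 eV = 1.602176634e-19 J.
Convert to SI: p = 1.60 eV/c = 8.5509e-28 kg·m/s.
For a photon f = pc/h, so f = 3.869e14 Hz.
Converting to THz: f = 386.9 THz ≈ 387 THz.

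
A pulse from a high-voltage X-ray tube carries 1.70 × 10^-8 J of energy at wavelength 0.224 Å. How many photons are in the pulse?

1.92 × 10^6 photons

Per-photon energy: E = 8.868 × 10^-15 J (from wavelength = 0.224 Å).
N = E_total / E_photon = 1.70 × 10^-8 J / 8.868 × 10^-15 J = 1.92 × 10^6.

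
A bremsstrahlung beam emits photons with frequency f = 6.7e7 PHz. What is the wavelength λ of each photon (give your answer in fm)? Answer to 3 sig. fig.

(c = 2.99792458e8 m/s.)
First convert: f = 6.7e7 PHz = 6.7e22 Hz.
The photon relation is λ = c/f, giving λ = 4.475e-15 m.
Converting to fm: λ = 4.475 fm ≈ 4.47 fm.

4.47 fm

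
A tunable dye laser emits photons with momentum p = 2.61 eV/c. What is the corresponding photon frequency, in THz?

631 THz

First convert: p = 2.61 eV/c = 1.3949e-27 kg·m/s.
For a photon f = pc/h, so f = 6.311e14 Hz.
Converting to THz: f = 631.1 THz ≈ 631 THz.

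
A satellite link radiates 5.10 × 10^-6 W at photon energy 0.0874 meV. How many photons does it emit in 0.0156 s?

Total energy: E_total = P·t = 5.10 × 10^-6 × 0.0156 = 7.956 × 10^-8 J.
Per-photon energy: E = 1.400 × 10^-23 J.
N = E_total / E_photon = 5.68 × 10^15.

5.68 × 10^15 photons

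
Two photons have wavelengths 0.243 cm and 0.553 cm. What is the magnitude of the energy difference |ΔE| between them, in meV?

Using E = hc/λ: E₁ = 8.175e-23 J, E₂ = 3.592e-23 J.
|ΔE| = |8.175e-23 − 3.592e-23| = 4.58e-23 J = 0.286 meV.

0.286 meV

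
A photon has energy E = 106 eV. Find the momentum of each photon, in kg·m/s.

5.66e-26 kg·m/s

Convert to SI: E = 106 eV = 1.6983e-17 J.
The photon relation is p = E/c, giving p = 5.665e-26 kg·m/s.
So p ≈ 5.66e-26 kg·m/s.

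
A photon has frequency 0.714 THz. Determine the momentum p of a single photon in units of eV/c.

2.95 × 10^-3 eV/c

Take h = 6.62607015 × 10^-34 J·s, c = 2.99792458 × 10^8 m/s, 1 eV = 1.602176634 × 10^-19 J.
In SI units: f = 0.714 THz = 7.14 × 10^11 Hz.
Since p = hf/c for a photon, p = 1.578 × 10^-30 kg·m/s.
Converting to eV/c: p = 0.002953 eV/c ≈ 2.95 × 10^-3 eV/c.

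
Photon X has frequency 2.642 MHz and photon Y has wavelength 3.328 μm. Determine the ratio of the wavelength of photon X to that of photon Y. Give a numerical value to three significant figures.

3.41 × 10^7

λ_X = 113.5 m (from frequency = 2.642 MHz, via λ = c/f).
λ_Y = 3.328 × 10^-6 m (from wavelength = 3.328 μm, via λ given directly).
Ratio = 113.5 / 3.328 × 10^-6 = 3.41 × 10^7.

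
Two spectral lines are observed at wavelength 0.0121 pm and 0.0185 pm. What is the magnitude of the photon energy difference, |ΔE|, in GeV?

0.0354 GeV

Using E = hc/λ: E₁ = 1.642e-11 J, E₂ = 1.074e-11 J.
|ΔE| = |1.642e-11 − 1.074e-11| = 5.68e-12 J = 0.0354 GeV.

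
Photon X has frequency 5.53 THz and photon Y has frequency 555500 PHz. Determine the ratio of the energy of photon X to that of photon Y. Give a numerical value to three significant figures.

E_X = 3.664e-21 J (from frequency = 5.53 THz, via E = hf).
E_Y = 3.681e-13 J (from frequency = 555500 PHz, via E = hf).
Ratio = 3.664e-21 / 3.681e-13 = 9.95e-9.

9.95e-9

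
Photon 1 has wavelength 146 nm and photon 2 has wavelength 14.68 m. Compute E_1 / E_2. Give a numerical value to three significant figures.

1.01 × 10^8

E_1 = 1.361 × 10^-18 J (from wavelength = 146 nm, via E = hc/λ).
E_2 = 1.353 × 10^-26 J (from wavelength = 14.68 m, via E = hc/λ).
Ratio = 1.361 × 10^-18 / 1.353 × 10^-26 = 1.01 × 10^8.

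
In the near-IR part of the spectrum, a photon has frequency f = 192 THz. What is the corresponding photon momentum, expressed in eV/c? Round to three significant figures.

Use h = 6.62607015e-34 J·s, c = 2.99792458e8 m/s, 1 eV = 1.602176634e-19 J.
In SI units: f = 192 THz = 1.92e14 Hz.
For a photon p = hf/c, so p = 4.244e-28 kg·m/s.
Converting to eV/c: p = 0.7940 eV/c ≈ 0.794 eV/c.

0.794 eV/c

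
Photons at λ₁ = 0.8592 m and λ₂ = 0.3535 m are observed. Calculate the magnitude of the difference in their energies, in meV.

Using E = hc/λ: E₁ = 2.3120e-25 J, E₂ = 5.6194e-25 J.
|ΔE| = |2.3120e-25 − 5.6194e-25| = 3.31e-25 J = 2.06e-3 meV.

2.06e-3 meV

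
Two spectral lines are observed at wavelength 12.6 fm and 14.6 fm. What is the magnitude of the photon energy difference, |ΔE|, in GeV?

Using E = hc/λ: E₁ = 1.577e-11 J, E₂ = 1.361e-11 J.
|ΔE| = |1.577e-11 − 1.361e-11| = 2.16e-12 J = 0.0135 GeV.

0.0135 GeV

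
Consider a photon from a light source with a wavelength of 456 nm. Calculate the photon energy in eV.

2.72 eV

Take h = 6.62607015 × 10^-34 J·s, c = 2.99792458 × 10^8 m/s, 1 eV = 1.602176634 × 10^-19 J.
Convert to SI: λ = 456 nm = 4.56 × 10^-7 m.
For a photon E = hc/λ, so E = 4.356 × 10^-19 J.
Converting to eV: E = 2.719 eV ≈ 2.72 eV.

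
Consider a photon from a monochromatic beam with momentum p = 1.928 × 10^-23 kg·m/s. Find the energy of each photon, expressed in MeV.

Take c = 2.99792458 × 10^8 m/s, 1 eV = 1.602176634 × 10^-19 J.
The photon relation is E = pc, giving E = 5.780 × 10^-15 J.
Converting to MeV: E = 0.03608 MeV ≈ 0.0361 MeV.

0.0361 MeV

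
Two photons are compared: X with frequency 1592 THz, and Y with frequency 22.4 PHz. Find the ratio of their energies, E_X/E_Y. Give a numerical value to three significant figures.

0.0711

E_X = 1.055e-18 J (from frequency = 1592 THz, via E = hf).
E_Y = 1.484e-17 J (from frequency = 22.4 PHz, via E = hf).
Ratio = 1.055e-18 / 1.484e-17 = 0.0711.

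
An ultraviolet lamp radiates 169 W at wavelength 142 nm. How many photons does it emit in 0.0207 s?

Total energy: E_total = P·t = 169 × 0.0207 = 3.498 J.
Per-photon energy: E = 1.399 × 10^-18 J.
N = E_total / E_photon = 2.50 × 10^18.

2.50 × 10^18 photons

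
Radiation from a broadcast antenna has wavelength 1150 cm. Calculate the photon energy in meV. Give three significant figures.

Take h = 6.62607015·10^-34 J·s, c = 2.99792458·10^8 m/s, 1 eV = 1.602176634·10^-19 J.
In SI units: λ = 1150 cm = 11.5 m.
Since E = hc/λ for a photon, E = 1.727·10^-26 J.
Converting to meV: E = 1.078·10^-4 meV ≈ 1.08·10^-4 meV.

1.08·10^-4 meV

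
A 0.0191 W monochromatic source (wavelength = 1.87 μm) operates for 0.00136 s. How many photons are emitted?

2.45·10^14 photons

Total energy: E_total = P·t = 0.0191 × 0.00136 = 2.598·10^-5 J.
Per-photon energy: E = 1.062·10^-19 J.
N = E_total / E_photon = 2.45·10^14.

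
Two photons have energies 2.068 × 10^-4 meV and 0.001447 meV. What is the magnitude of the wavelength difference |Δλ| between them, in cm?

514 cm

Using λ = hc/E: λ₁ = 5.9954 m, λ₂ = 0.85684 m.
|Δλ| = |5.9954 − 0.85684| = 5.14 m = 514 cm.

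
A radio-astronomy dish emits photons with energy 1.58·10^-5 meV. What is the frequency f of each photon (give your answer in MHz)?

First convert: E = 1.58·10^-5 meV = 2.5314·10^-27 J.
Apply f = E/h: f = 3.820·10^6 Hz.
Converting to MHz: f = 3.820 MHz ≈ 3.82 MHz.

3.82 MHz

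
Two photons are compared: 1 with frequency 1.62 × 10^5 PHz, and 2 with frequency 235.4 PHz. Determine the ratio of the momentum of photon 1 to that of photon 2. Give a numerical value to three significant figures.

688

p_1 = 3.581 × 10^-22 kg·m/s (from frequency = 1.62 × 10^5 PHz, via p = hf/c).
p_2 = 5.203 × 10^-25 kg·m/s (from frequency = 235.4 PHz, via p = hf/c).
Ratio = 3.581 × 10^-22 / 5.203 × 10^-25 = 688.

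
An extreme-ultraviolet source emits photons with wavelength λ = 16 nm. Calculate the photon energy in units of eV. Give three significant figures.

First convert: λ = 16 nm = 1.6 × 10^-8 m.
For a photon E = hc/λ, so E = 1.242 × 10^-17 J.
Converting to eV: E = 77.49 eV ≈ 77.5 eV.

77.5 eV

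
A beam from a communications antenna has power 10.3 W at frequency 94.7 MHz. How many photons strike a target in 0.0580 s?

9.52 × 10^24 photons

Total energy: E_total = P·t = 10.3 × 0.0580 = 0.5974 J.
Per-photon energy: E = 6.275 × 10^-26 J.
N = E_total / E_photon = 9.52 × 10^24.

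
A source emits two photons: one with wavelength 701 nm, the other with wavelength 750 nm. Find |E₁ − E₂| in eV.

0.116 eV

Using E = hc/λ: E₁ = 2.834 × 10^-19 J, E₂ = 2.649 × 10^-19 J.
|ΔE| = |2.834 × 10^-19 − 2.649 × 10^-19| = 1.85 × 10^-20 J = 0.116 eV.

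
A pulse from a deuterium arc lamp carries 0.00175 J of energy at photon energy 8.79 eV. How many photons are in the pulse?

Per-photon energy: E = 1.408e-18 J (from energy = 8.79 eV).
N = E_total / E_photon = 0.00175 J / 1.408e-18 J = 1.24e15.

1.24e15 photons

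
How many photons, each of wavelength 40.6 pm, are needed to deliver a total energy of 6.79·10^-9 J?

Per-photon energy: E = 4.893·10^-15 J (from wavelength = 40.6 pm).
N = E_total / E_photon = 6.79·10^-9 J / 4.893·10^-15 J = 1.39·10^6.

1.39·10^6 photons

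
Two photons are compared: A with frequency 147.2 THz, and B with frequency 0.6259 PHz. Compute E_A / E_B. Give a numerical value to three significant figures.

0.235

E_A = 9.754e-20 J (from frequency = 147.2 THz, via E = hf).
E_B = 4.147e-19 J (from frequency = 0.6259 PHz, via E = hf).
Ratio = 9.754e-20 / 4.147e-19 = 0.235.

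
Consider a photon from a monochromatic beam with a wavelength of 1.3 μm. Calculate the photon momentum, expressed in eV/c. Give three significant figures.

0.954 eV/c

In SI units: λ = 1.3 μm = 1.3 × 10^-6 m.
For a photon p = h/λ, so p = 5.097 × 10^-28 kg·m/s.
Converting to eV/c: p = 0.9537 eV/c ≈ 0.954 eV/c.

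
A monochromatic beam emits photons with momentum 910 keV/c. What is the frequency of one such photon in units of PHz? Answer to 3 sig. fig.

First convert: p = 910 keV/c = 4.8633 × 10^-22 kg·m/s.
Apply f = pc/h: f = 2.200 × 10^20 Hz.
Converting to PHz: f = 220000 PHz ≈ 2.20 × 10^5 PHz.

2.20 × 10^5 PHz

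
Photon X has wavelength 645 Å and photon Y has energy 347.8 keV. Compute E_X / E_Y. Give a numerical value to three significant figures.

5.53e-5

E_X = 3.080e-18 J (from wavelength = 645 Å, via E = hc/λ).
E_Y = 5.572e-14 J (from energy = 347.8 keV, via E given directly).
Ratio = 3.080e-18 / 5.572e-14 = 5.53e-5.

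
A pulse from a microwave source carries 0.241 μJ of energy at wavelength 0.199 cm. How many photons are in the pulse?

Per-photon energy: E = 9.982·10^-23 J (from wavelength = 0.199 cm).
N = E_total / E_photon = 2.41·10^-7 J / 9.982·10^-23 J = 2.41·10^15.

2.41·10^15 photons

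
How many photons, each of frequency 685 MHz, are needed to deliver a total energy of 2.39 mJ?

5.27 × 10^21 photons

Per-photon energy: E = 4.539 × 10^-25 J (from frequency = 685 MHz).
N = E_total / E_photon = 0.00239 J / 4.539 × 10^-25 J = 5.27 × 10^21.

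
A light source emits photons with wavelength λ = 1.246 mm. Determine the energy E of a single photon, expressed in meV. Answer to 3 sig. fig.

Take h = 6.62607015e-34 J·s, c = 2.99792458e8 m/s, 1 eV = 1.602176634e-19 J.
First convert: λ = 1.246 mm = 0.001246 m.
For a photon E = hc/λ, so E = 1.594e-22 J.
Converting to meV: E = 0.9951 meV ≈ 0.995 meV.

0.995 meV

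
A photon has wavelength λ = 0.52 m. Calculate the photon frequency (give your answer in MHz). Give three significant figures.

577 MHz

(c = 2.99792458 × 10^8 m/s.)
Apply f = c/λ: f = 5.765 × 10^8 Hz.
Converting to MHz: f = 576.5 MHz ≈ 577 MHz.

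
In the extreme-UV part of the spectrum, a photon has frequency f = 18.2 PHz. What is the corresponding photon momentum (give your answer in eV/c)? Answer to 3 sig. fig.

75.3 eV/c

Use h = 6.62607015e-34 J·s, c = 2.99792458e8 m/s, 1 eV = 1.602176634e-19 J.
Convert to SI: f = 18.2 PHz = 1.82e16 Hz.
Since p = hf/c for a photon, p = 4.023e-26 kg·m/s.
Converting to eV/c: p = 75.27 eV/c ≈ 75.3 eV/c.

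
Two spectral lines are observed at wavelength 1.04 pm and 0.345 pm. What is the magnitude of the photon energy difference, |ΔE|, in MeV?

Using E = hc/λ: E₁ = 1.910e-13 J, E₂ = 5.758e-13 J.
|ΔE| = |1.910e-13 − 5.758e-13| = 3.85e-13 J = 2.40 MeV.

2.40 MeV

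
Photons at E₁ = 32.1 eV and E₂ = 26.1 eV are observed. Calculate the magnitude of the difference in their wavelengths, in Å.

88.8 Å

Using λ = hc/E: λ₁ = 3.862e-8 m, λ₂ = 4.750e-8 m.
|Δλ| = |3.862e-8 − 4.750e-8| = 8.88e-9 m = 88.8 Å.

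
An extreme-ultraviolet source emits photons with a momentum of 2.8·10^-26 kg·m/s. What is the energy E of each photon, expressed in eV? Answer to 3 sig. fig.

52.4 eV

The photon relation is E = pc, giving E = 8.394·10^-18 J.
Converting to eV: E = 52.39 eV ≈ 52.4 eV.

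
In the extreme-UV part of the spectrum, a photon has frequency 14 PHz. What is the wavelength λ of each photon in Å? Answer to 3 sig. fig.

Use c = 2.99792458e8 m/s.
First convert: f = 14 PHz = 1.4e16 Hz.
Since λ = c/f for a photon, λ = 2.141e-8 m.
Converting to Å: λ = 214.1 Å ≈ 214 Å.

214 Å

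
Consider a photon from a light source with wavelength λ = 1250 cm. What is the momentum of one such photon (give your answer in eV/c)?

Convert to SI: λ = 1250 cm = 12.5 m.
The photon relation is p = h/λ, giving p = 5.301e-35 kg·m/s.
Converting to eV/c: p = 9.919e-8 eV/c ≈ 9.92e-8 eV/c.

9.92e-8 eV/c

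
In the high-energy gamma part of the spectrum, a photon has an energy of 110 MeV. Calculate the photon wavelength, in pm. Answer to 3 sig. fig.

Use h = 6.62607015 × 10^-34 J·s, c = 2.99792458 × 10^8 m/s, 1 eV = 1.602176634 × 10^-19 J.
First convert: E = 110 MeV = 1.7624 × 10^-11 J.
Apply λ = hc/E: λ = 1.127 × 10^-14 m.
Converting to pm: λ = 0.01127 pm ≈ 0.0113 pm.

0.0113 pm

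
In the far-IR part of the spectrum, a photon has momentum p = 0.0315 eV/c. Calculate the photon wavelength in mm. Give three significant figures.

0.0394 mm

(h = 6.62607015 × 10^-34 J·s, c = 2.99792458 × 10^8 m/s, 1 eV = 1.602176634 × 10^-19 J.)
Convert to SI: p = 0.0315 eV/c = 1.6835 × 10^-29 kg·m/s.
For a photon λ = h/p, so λ = 3.936 × 10^-5 m.
Converting to mm: λ = 0.03936 mm ≈ 0.0394 mm.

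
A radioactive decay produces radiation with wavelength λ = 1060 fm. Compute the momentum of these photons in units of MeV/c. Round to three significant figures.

1.17 MeV/c

Use h = 6.62607015·10^-34 J·s, c = 2.99792458·10^8 m/s, 1 eV = 1.602176634·10^-19 J.
First convert: λ = 1060 fm = 1.06·10^-12 m.
Apply p = h/λ: p = 6.251·10^-22 kg·m/s.
Converting to MeV/c: p = 1.170 MeV/c ≈ 1.17 MeV/c.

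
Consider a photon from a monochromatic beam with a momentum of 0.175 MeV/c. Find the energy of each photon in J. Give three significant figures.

Convert to SI: p = 0.175 MeV/c = 9.3525e-23 kg·m/s.
The photon relation is E = pc, giving E = 2.804e-14 J.
So E ≈ 2.80e-14 J.

2.80e-14 J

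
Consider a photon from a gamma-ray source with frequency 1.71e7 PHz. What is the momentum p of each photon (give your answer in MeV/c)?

70.7 MeV/c

Use h = 6.62607015e-34 J·s, c = 2.99792458e8 m/s, 1 eV = 1.602176634e-19 J.
First convert: f = 1.71e7 PHz = 1.71e22 Hz.
Since p = hf/c for a photon, p = 3.779e-20 kg·m/s.
Converting to MeV/c: p = 70.72 MeV/c ≈ 70.7 MeV/c.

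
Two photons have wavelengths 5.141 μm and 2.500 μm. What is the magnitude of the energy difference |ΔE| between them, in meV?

Using E = hc/λ: E₁ = 3.8639e-20 J, E₂ = 7.9458e-20 J.
|ΔE| = |3.8639e-20 − 7.9458e-20| = 4.08e-20 J = 255 meV.

255 meV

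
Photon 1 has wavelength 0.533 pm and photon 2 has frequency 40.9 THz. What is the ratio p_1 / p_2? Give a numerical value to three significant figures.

p_1 = 1.243e-21 kg·m/s (from wavelength = 0.533 pm, via p = h/λ).
p_2 = 9.040e-29 kg·m/s (from frequency = 40.9 THz, via p = hf/c).
Ratio = 1.243e-21 / 9.040e-29 = 1.38e7.

1.38e7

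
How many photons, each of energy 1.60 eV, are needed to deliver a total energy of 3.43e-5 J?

1.34e14 photons

Per-photon energy: E = 2.563e-19 J (from energy = 1.60 eV).
N = E_total / E_photon = 3.43e-5 J / 2.563e-19 J = 1.34e14.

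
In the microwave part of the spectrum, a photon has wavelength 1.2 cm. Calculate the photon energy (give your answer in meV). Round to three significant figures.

Convert to SI: λ = 1.2 cm = 0.012 m.
Apply E = hc/λ: E = 1.655 × 10^-23 J.
Converting to meV: E = 0.1033 meV ≈ 0.103 meV.

0.103 meV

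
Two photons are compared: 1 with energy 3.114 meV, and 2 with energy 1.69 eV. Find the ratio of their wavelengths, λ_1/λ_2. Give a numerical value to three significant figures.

λ_1 = 3.982·10^-4 m (from energy = 3.114 meV, via λ = hc/E).
λ_2 = 7.336·10^-7 m (from energy = 1.69 eV, via λ = hc/E).
Ratio = 3.982·10^-4 / 7.336·10^-7 = 543.

543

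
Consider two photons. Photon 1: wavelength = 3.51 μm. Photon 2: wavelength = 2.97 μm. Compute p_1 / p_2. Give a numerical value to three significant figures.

0.846

p_1 = 1.888e-28 kg·m/s (from wavelength = 3.51 μm, via p = h/λ).
p_2 = 2.231e-28 kg·m/s (from wavelength = 2.97 μm, via p = h/λ).
Ratio = 1.888e-28 / 2.231e-28 = 0.846.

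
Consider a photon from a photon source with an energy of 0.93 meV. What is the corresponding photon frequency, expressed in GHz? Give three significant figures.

225 GHz

First convert: E = 0.93 meV = 1.4900e-22 J.
Apply f = E/h: f = 2.249e11 Hz.
Converting to GHz: f = 224.9 GHz ≈ 225 GHz.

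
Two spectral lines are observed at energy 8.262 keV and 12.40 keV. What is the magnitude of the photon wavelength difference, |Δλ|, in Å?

Using λ = hc/E: λ₁ = 1.5007e-10 m, λ₂ = 9.9987e-11 m.
|Δλ| = |1.5007e-10 − 9.9987e-11| = 5.01e-11 m = 0.501 Å.

0.501 Å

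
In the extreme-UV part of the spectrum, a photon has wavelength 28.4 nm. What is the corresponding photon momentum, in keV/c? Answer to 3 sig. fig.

0.0437 keV/c

In SI units: λ = 28.4 nm = 2.84e-8 m.
For a photon p = h/λ, so p = 2.333e-26 kg·m/s.
Converting to keV/c: p = 0.04366 keV/c ≈ 0.0437 keV/c.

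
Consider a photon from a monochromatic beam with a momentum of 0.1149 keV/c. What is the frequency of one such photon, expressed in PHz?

27.8 PHz

In SI units: p = 0.1149 keV/c = 6.1406·10^-26 kg·m/s.
Since f = pc/h for a photon, f = 2.778·10^16 Hz.
Converting to PHz: f = 27.78 PHz ≈ 27.8 PHz.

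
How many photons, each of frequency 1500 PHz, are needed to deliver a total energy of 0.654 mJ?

Per-photon energy: E = 9.939e-16 J (from frequency = 1500 PHz).
N = E_total / E_photon = 6.54e-4 J / 9.939e-16 J = 6.58e11.

6.58e11 photons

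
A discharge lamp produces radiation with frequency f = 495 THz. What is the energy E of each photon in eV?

2.05 eV

Use h = 6.62607015e-34 J·s, 1 eV = 1.602176634e-19 J.
In SI units: f = 495 THz = 4.95e14 Hz.
Since E = hf for a photon, E = 3.280e-19 J.
Converting to eV: E = 2.047 eV ≈ 2.05 eV.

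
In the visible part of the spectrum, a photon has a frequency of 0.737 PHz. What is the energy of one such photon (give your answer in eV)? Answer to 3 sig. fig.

3.05 eV

Use h = 6.62607015 × 10^-34 J·s, 1 eV = 1.602176634 × 10^-19 J.
First convert: f = 0.737 PHz = 7.37 × 10^14 Hz.
The photon relation is E = hf, giving E = 4.883 × 10^-19 J.
Converting to eV: E = 3.048 eV ≈ 3.05 eV.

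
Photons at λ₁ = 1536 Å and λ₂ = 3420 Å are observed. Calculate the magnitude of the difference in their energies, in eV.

4.45 eV

Using E = hc/λ: E₁ = 1.2933 × 10^-18 J, E₂ = 5.8083 × 10^-19 J.
|ΔE| = |1.2933 × 10^-18 − 5.8083 × 10^-19| = 7.12 × 10^-19 J = 4.45 eV.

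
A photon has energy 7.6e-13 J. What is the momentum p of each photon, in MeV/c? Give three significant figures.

(c = 2.99792458e8 m/s, 1 eV = 1.602176634e-19 J.)
Since p = E/c for a photon, p = 2.535e-21 kg·m/s.
Converting to MeV/c: p = 4.744 MeV/c ≈ 4.74 MeV/c.

4.74 MeV/c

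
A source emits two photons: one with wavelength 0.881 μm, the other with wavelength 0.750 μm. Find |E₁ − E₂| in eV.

0.246 eV

Using E = hc/λ: E₁ = 2.255e-19 J, E₂ = 2.649e-19 J.
|ΔE| = |2.255e-19 − 2.649e-19| = 3.94e-20 J = 0.246 eV.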